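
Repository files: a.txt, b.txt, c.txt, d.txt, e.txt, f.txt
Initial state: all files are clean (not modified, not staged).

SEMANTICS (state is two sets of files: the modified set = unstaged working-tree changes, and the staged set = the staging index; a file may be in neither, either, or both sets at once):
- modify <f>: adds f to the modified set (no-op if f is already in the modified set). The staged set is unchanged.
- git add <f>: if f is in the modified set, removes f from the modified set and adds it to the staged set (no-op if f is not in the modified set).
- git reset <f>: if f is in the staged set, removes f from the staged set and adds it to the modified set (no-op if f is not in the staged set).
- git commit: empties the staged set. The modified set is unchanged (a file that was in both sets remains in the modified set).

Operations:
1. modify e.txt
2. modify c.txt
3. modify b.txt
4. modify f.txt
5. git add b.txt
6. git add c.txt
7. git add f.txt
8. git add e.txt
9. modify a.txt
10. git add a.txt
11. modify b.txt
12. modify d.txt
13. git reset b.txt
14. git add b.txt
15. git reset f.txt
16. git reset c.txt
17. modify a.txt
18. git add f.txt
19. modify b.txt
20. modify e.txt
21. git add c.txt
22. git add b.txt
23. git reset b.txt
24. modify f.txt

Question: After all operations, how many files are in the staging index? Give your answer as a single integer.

Answer: 4

Derivation:
After op 1 (modify e.txt): modified={e.txt} staged={none}
After op 2 (modify c.txt): modified={c.txt, e.txt} staged={none}
After op 3 (modify b.txt): modified={b.txt, c.txt, e.txt} staged={none}
After op 4 (modify f.txt): modified={b.txt, c.txt, e.txt, f.txt} staged={none}
After op 5 (git add b.txt): modified={c.txt, e.txt, f.txt} staged={b.txt}
After op 6 (git add c.txt): modified={e.txt, f.txt} staged={b.txt, c.txt}
After op 7 (git add f.txt): modified={e.txt} staged={b.txt, c.txt, f.txt}
After op 8 (git add e.txt): modified={none} staged={b.txt, c.txt, e.txt, f.txt}
After op 9 (modify a.txt): modified={a.txt} staged={b.txt, c.txt, e.txt, f.txt}
After op 10 (git add a.txt): modified={none} staged={a.txt, b.txt, c.txt, e.txt, f.txt}
After op 11 (modify b.txt): modified={b.txt} staged={a.txt, b.txt, c.txt, e.txt, f.txt}
After op 12 (modify d.txt): modified={b.txt, d.txt} staged={a.txt, b.txt, c.txt, e.txt, f.txt}
After op 13 (git reset b.txt): modified={b.txt, d.txt} staged={a.txt, c.txt, e.txt, f.txt}
After op 14 (git add b.txt): modified={d.txt} staged={a.txt, b.txt, c.txt, e.txt, f.txt}
After op 15 (git reset f.txt): modified={d.txt, f.txt} staged={a.txt, b.txt, c.txt, e.txt}
After op 16 (git reset c.txt): modified={c.txt, d.txt, f.txt} staged={a.txt, b.txt, e.txt}
After op 17 (modify a.txt): modified={a.txt, c.txt, d.txt, f.txt} staged={a.txt, b.txt, e.txt}
After op 18 (git add f.txt): modified={a.txt, c.txt, d.txt} staged={a.txt, b.txt, e.txt, f.txt}
After op 19 (modify b.txt): modified={a.txt, b.txt, c.txt, d.txt} staged={a.txt, b.txt, e.txt, f.txt}
After op 20 (modify e.txt): modified={a.txt, b.txt, c.txt, d.txt, e.txt} staged={a.txt, b.txt, e.txt, f.txt}
After op 21 (git add c.txt): modified={a.txt, b.txt, d.txt, e.txt} staged={a.txt, b.txt, c.txt, e.txt, f.txt}
After op 22 (git add b.txt): modified={a.txt, d.txt, e.txt} staged={a.txt, b.txt, c.txt, e.txt, f.txt}
After op 23 (git reset b.txt): modified={a.txt, b.txt, d.txt, e.txt} staged={a.txt, c.txt, e.txt, f.txt}
After op 24 (modify f.txt): modified={a.txt, b.txt, d.txt, e.txt, f.txt} staged={a.txt, c.txt, e.txt, f.txt}
Final staged set: {a.txt, c.txt, e.txt, f.txt} -> count=4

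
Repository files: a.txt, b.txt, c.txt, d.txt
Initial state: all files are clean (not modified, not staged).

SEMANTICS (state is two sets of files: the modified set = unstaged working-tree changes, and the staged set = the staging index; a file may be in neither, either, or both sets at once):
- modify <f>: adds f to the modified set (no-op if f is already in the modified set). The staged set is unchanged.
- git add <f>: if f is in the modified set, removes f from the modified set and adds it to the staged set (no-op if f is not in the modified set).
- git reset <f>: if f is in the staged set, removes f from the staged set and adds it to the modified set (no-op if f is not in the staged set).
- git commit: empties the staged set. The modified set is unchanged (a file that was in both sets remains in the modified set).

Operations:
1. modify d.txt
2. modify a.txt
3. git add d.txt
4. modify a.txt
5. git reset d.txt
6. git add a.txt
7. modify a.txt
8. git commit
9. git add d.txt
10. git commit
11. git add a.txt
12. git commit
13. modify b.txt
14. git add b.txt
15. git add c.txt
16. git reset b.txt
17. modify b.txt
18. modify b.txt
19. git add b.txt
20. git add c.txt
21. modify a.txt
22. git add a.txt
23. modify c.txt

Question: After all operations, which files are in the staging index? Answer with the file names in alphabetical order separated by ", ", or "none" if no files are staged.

Answer: a.txt, b.txt

Derivation:
After op 1 (modify d.txt): modified={d.txt} staged={none}
After op 2 (modify a.txt): modified={a.txt, d.txt} staged={none}
After op 3 (git add d.txt): modified={a.txt} staged={d.txt}
After op 4 (modify a.txt): modified={a.txt} staged={d.txt}
After op 5 (git reset d.txt): modified={a.txt, d.txt} staged={none}
After op 6 (git add a.txt): modified={d.txt} staged={a.txt}
After op 7 (modify a.txt): modified={a.txt, d.txt} staged={a.txt}
After op 8 (git commit): modified={a.txt, d.txt} staged={none}
After op 9 (git add d.txt): modified={a.txt} staged={d.txt}
After op 10 (git commit): modified={a.txt} staged={none}
After op 11 (git add a.txt): modified={none} staged={a.txt}
After op 12 (git commit): modified={none} staged={none}
After op 13 (modify b.txt): modified={b.txt} staged={none}
After op 14 (git add b.txt): modified={none} staged={b.txt}
After op 15 (git add c.txt): modified={none} staged={b.txt}
After op 16 (git reset b.txt): modified={b.txt} staged={none}
After op 17 (modify b.txt): modified={b.txt} staged={none}
After op 18 (modify b.txt): modified={b.txt} staged={none}
After op 19 (git add b.txt): modified={none} staged={b.txt}
After op 20 (git add c.txt): modified={none} staged={b.txt}
After op 21 (modify a.txt): modified={a.txt} staged={b.txt}
After op 22 (git add a.txt): modified={none} staged={a.txt, b.txt}
After op 23 (modify c.txt): modified={c.txt} staged={a.txt, b.txt}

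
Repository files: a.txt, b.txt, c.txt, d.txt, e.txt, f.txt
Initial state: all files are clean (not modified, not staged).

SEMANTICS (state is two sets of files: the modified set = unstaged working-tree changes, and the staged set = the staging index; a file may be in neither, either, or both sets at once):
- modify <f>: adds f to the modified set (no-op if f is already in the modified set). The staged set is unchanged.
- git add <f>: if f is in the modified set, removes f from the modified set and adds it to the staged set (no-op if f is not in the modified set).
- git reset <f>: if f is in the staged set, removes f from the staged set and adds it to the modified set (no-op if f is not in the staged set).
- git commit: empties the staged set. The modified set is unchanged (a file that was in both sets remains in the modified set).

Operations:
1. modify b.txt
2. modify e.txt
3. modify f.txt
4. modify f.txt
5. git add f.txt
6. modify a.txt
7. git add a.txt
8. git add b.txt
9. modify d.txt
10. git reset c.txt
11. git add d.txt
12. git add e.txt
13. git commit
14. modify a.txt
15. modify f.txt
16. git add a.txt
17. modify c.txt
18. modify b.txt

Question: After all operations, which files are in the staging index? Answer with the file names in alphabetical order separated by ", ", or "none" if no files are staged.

Answer: a.txt

Derivation:
After op 1 (modify b.txt): modified={b.txt} staged={none}
After op 2 (modify e.txt): modified={b.txt, e.txt} staged={none}
After op 3 (modify f.txt): modified={b.txt, e.txt, f.txt} staged={none}
After op 4 (modify f.txt): modified={b.txt, e.txt, f.txt} staged={none}
After op 5 (git add f.txt): modified={b.txt, e.txt} staged={f.txt}
After op 6 (modify a.txt): modified={a.txt, b.txt, e.txt} staged={f.txt}
After op 7 (git add a.txt): modified={b.txt, e.txt} staged={a.txt, f.txt}
After op 8 (git add b.txt): modified={e.txt} staged={a.txt, b.txt, f.txt}
After op 9 (modify d.txt): modified={d.txt, e.txt} staged={a.txt, b.txt, f.txt}
After op 10 (git reset c.txt): modified={d.txt, e.txt} staged={a.txt, b.txt, f.txt}
After op 11 (git add d.txt): modified={e.txt} staged={a.txt, b.txt, d.txt, f.txt}
After op 12 (git add e.txt): modified={none} staged={a.txt, b.txt, d.txt, e.txt, f.txt}
After op 13 (git commit): modified={none} staged={none}
After op 14 (modify a.txt): modified={a.txt} staged={none}
After op 15 (modify f.txt): modified={a.txt, f.txt} staged={none}
After op 16 (git add a.txt): modified={f.txt} staged={a.txt}
After op 17 (modify c.txt): modified={c.txt, f.txt} staged={a.txt}
After op 18 (modify b.txt): modified={b.txt, c.txt, f.txt} staged={a.txt}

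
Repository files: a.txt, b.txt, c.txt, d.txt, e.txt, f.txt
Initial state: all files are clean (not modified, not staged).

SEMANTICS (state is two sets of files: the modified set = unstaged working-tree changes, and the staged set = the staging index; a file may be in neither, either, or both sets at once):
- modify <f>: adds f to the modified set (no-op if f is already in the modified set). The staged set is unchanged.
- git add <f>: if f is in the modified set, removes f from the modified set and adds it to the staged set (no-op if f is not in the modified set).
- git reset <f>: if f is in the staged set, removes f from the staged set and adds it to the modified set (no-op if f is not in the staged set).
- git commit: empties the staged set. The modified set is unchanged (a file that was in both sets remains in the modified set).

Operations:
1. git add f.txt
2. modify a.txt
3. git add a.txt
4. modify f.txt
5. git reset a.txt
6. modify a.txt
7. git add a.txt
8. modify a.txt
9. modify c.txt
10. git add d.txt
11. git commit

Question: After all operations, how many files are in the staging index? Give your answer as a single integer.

Answer: 0

Derivation:
After op 1 (git add f.txt): modified={none} staged={none}
After op 2 (modify a.txt): modified={a.txt} staged={none}
After op 3 (git add a.txt): modified={none} staged={a.txt}
After op 4 (modify f.txt): modified={f.txt} staged={a.txt}
After op 5 (git reset a.txt): modified={a.txt, f.txt} staged={none}
After op 6 (modify a.txt): modified={a.txt, f.txt} staged={none}
After op 7 (git add a.txt): modified={f.txt} staged={a.txt}
After op 8 (modify a.txt): modified={a.txt, f.txt} staged={a.txt}
After op 9 (modify c.txt): modified={a.txt, c.txt, f.txt} staged={a.txt}
After op 10 (git add d.txt): modified={a.txt, c.txt, f.txt} staged={a.txt}
After op 11 (git commit): modified={a.txt, c.txt, f.txt} staged={none}
Final staged set: {none} -> count=0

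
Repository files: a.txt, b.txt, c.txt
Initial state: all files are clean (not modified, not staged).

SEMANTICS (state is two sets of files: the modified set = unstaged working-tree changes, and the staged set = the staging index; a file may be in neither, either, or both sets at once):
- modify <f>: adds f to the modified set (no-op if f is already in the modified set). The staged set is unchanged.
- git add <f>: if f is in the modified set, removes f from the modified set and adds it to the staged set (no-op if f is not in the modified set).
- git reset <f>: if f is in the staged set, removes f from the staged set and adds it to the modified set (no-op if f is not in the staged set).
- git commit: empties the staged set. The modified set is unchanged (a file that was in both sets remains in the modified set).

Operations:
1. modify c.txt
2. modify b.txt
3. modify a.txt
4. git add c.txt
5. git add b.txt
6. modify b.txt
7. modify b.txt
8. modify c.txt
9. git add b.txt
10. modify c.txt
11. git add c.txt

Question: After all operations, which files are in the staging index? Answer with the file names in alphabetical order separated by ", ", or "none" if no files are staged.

After op 1 (modify c.txt): modified={c.txt} staged={none}
After op 2 (modify b.txt): modified={b.txt, c.txt} staged={none}
After op 3 (modify a.txt): modified={a.txt, b.txt, c.txt} staged={none}
After op 4 (git add c.txt): modified={a.txt, b.txt} staged={c.txt}
After op 5 (git add b.txt): modified={a.txt} staged={b.txt, c.txt}
After op 6 (modify b.txt): modified={a.txt, b.txt} staged={b.txt, c.txt}
After op 7 (modify b.txt): modified={a.txt, b.txt} staged={b.txt, c.txt}
After op 8 (modify c.txt): modified={a.txt, b.txt, c.txt} staged={b.txt, c.txt}
After op 9 (git add b.txt): modified={a.txt, c.txt} staged={b.txt, c.txt}
After op 10 (modify c.txt): modified={a.txt, c.txt} staged={b.txt, c.txt}
After op 11 (git add c.txt): modified={a.txt} staged={b.txt, c.txt}

Answer: b.txt, c.txt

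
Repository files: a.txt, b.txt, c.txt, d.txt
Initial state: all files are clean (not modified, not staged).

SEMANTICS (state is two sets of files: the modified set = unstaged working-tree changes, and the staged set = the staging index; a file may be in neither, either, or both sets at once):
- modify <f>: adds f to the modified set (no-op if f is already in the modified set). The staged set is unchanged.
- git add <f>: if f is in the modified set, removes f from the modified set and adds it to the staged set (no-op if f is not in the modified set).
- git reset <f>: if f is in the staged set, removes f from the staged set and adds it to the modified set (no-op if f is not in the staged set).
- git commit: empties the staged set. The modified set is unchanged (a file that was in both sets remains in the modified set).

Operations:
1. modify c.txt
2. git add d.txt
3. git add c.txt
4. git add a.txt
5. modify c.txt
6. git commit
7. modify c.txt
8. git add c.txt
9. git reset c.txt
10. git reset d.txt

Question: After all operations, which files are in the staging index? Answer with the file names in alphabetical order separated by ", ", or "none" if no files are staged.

After op 1 (modify c.txt): modified={c.txt} staged={none}
After op 2 (git add d.txt): modified={c.txt} staged={none}
After op 3 (git add c.txt): modified={none} staged={c.txt}
After op 4 (git add a.txt): modified={none} staged={c.txt}
After op 5 (modify c.txt): modified={c.txt} staged={c.txt}
After op 6 (git commit): modified={c.txt} staged={none}
After op 7 (modify c.txt): modified={c.txt} staged={none}
After op 8 (git add c.txt): modified={none} staged={c.txt}
After op 9 (git reset c.txt): modified={c.txt} staged={none}
After op 10 (git reset d.txt): modified={c.txt} staged={none}

Answer: none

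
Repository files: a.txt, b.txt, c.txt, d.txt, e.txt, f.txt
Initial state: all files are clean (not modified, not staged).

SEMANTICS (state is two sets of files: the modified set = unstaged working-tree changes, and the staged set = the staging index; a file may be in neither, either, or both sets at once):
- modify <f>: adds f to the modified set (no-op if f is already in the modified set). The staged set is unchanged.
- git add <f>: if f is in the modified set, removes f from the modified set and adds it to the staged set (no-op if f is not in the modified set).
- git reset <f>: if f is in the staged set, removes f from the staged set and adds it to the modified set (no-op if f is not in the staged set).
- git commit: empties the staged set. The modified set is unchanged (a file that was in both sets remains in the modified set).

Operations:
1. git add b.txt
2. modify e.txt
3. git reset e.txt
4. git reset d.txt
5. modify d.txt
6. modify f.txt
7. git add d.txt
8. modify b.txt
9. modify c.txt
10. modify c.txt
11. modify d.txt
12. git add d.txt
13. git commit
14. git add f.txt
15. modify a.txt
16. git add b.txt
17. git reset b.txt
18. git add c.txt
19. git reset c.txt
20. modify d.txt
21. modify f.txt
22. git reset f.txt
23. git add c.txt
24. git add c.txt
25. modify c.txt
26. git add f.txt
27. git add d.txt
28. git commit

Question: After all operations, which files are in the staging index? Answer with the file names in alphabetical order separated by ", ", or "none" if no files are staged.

After op 1 (git add b.txt): modified={none} staged={none}
After op 2 (modify e.txt): modified={e.txt} staged={none}
After op 3 (git reset e.txt): modified={e.txt} staged={none}
After op 4 (git reset d.txt): modified={e.txt} staged={none}
After op 5 (modify d.txt): modified={d.txt, e.txt} staged={none}
After op 6 (modify f.txt): modified={d.txt, e.txt, f.txt} staged={none}
After op 7 (git add d.txt): modified={e.txt, f.txt} staged={d.txt}
After op 8 (modify b.txt): modified={b.txt, e.txt, f.txt} staged={d.txt}
After op 9 (modify c.txt): modified={b.txt, c.txt, e.txt, f.txt} staged={d.txt}
After op 10 (modify c.txt): modified={b.txt, c.txt, e.txt, f.txt} staged={d.txt}
After op 11 (modify d.txt): modified={b.txt, c.txt, d.txt, e.txt, f.txt} staged={d.txt}
After op 12 (git add d.txt): modified={b.txt, c.txt, e.txt, f.txt} staged={d.txt}
After op 13 (git commit): modified={b.txt, c.txt, e.txt, f.txt} staged={none}
After op 14 (git add f.txt): modified={b.txt, c.txt, e.txt} staged={f.txt}
After op 15 (modify a.txt): modified={a.txt, b.txt, c.txt, e.txt} staged={f.txt}
After op 16 (git add b.txt): modified={a.txt, c.txt, e.txt} staged={b.txt, f.txt}
After op 17 (git reset b.txt): modified={a.txt, b.txt, c.txt, e.txt} staged={f.txt}
After op 18 (git add c.txt): modified={a.txt, b.txt, e.txt} staged={c.txt, f.txt}
After op 19 (git reset c.txt): modified={a.txt, b.txt, c.txt, e.txt} staged={f.txt}
After op 20 (modify d.txt): modified={a.txt, b.txt, c.txt, d.txt, e.txt} staged={f.txt}
After op 21 (modify f.txt): modified={a.txt, b.txt, c.txt, d.txt, e.txt, f.txt} staged={f.txt}
After op 22 (git reset f.txt): modified={a.txt, b.txt, c.txt, d.txt, e.txt, f.txt} staged={none}
After op 23 (git add c.txt): modified={a.txt, b.txt, d.txt, e.txt, f.txt} staged={c.txt}
After op 24 (git add c.txt): modified={a.txt, b.txt, d.txt, e.txt, f.txt} staged={c.txt}
After op 25 (modify c.txt): modified={a.txt, b.txt, c.txt, d.txt, e.txt, f.txt} staged={c.txt}
After op 26 (git add f.txt): modified={a.txt, b.txt, c.txt, d.txt, e.txt} staged={c.txt, f.txt}
After op 27 (git add d.txt): modified={a.txt, b.txt, c.txt, e.txt} staged={c.txt, d.txt, f.txt}
After op 28 (git commit): modified={a.txt, b.txt, c.txt, e.txt} staged={none}

Answer: none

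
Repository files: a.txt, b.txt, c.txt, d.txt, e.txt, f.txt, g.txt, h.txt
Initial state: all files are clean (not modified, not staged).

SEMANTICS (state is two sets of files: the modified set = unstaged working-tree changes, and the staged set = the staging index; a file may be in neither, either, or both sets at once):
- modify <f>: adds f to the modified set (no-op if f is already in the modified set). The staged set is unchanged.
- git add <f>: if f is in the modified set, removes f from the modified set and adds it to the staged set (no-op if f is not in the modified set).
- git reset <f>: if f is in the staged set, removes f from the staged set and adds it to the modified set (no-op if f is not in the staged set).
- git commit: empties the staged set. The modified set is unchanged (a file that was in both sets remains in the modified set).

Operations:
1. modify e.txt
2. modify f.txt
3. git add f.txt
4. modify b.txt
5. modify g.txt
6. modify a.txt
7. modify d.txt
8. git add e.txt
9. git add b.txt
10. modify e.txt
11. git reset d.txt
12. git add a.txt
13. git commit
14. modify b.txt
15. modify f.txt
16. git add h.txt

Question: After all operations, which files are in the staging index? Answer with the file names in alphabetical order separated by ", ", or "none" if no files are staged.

After op 1 (modify e.txt): modified={e.txt} staged={none}
After op 2 (modify f.txt): modified={e.txt, f.txt} staged={none}
After op 3 (git add f.txt): modified={e.txt} staged={f.txt}
After op 4 (modify b.txt): modified={b.txt, e.txt} staged={f.txt}
After op 5 (modify g.txt): modified={b.txt, e.txt, g.txt} staged={f.txt}
After op 6 (modify a.txt): modified={a.txt, b.txt, e.txt, g.txt} staged={f.txt}
After op 7 (modify d.txt): modified={a.txt, b.txt, d.txt, e.txt, g.txt} staged={f.txt}
After op 8 (git add e.txt): modified={a.txt, b.txt, d.txt, g.txt} staged={e.txt, f.txt}
After op 9 (git add b.txt): modified={a.txt, d.txt, g.txt} staged={b.txt, e.txt, f.txt}
After op 10 (modify e.txt): modified={a.txt, d.txt, e.txt, g.txt} staged={b.txt, e.txt, f.txt}
After op 11 (git reset d.txt): modified={a.txt, d.txt, e.txt, g.txt} staged={b.txt, e.txt, f.txt}
After op 12 (git add a.txt): modified={d.txt, e.txt, g.txt} staged={a.txt, b.txt, e.txt, f.txt}
After op 13 (git commit): modified={d.txt, e.txt, g.txt} staged={none}
After op 14 (modify b.txt): modified={b.txt, d.txt, e.txt, g.txt} staged={none}
After op 15 (modify f.txt): modified={b.txt, d.txt, e.txt, f.txt, g.txt} staged={none}
After op 16 (git add h.txt): modified={b.txt, d.txt, e.txt, f.txt, g.txt} staged={none}

Answer: none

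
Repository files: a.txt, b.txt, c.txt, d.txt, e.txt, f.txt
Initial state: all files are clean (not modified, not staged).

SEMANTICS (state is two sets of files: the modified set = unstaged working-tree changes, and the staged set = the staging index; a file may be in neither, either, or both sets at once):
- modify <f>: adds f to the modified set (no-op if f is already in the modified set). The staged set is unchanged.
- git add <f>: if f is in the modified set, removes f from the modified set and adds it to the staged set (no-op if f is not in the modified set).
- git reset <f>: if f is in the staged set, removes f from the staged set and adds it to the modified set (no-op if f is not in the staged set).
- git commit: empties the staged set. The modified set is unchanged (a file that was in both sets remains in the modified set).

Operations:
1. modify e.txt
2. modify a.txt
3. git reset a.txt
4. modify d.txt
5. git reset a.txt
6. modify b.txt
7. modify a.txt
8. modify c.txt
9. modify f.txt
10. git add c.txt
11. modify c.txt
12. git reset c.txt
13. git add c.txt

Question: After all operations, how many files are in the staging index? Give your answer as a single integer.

After op 1 (modify e.txt): modified={e.txt} staged={none}
After op 2 (modify a.txt): modified={a.txt, e.txt} staged={none}
After op 3 (git reset a.txt): modified={a.txt, e.txt} staged={none}
After op 4 (modify d.txt): modified={a.txt, d.txt, e.txt} staged={none}
After op 5 (git reset a.txt): modified={a.txt, d.txt, e.txt} staged={none}
After op 6 (modify b.txt): modified={a.txt, b.txt, d.txt, e.txt} staged={none}
After op 7 (modify a.txt): modified={a.txt, b.txt, d.txt, e.txt} staged={none}
After op 8 (modify c.txt): modified={a.txt, b.txt, c.txt, d.txt, e.txt} staged={none}
After op 9 (modify f.txt): modified={a.txt, b.txt, c.txt, d.txt, e.txt, f.txt} staged={none}
After op 10 (git add c.txt): modified={a.txt, b.txt, d.txt, e.txt, f.txt} staged={c.txt}
After op 11 (modify c.txt): modified={a.txt, b.txt, c.txt, d.txt, e.txt, f.txt} staged={c.txt}
After op 12 (git reset c.txt): modified={a.txt, b.txt, c.txt, d.txt, e.txt, f.txt} staged={none}
After op 13 (git add c.txt): modified={a.txt, b.txt, d.txt, e.txt, f.txt} staged={c.txt}
Final staged set: {c.txt} -> count=1

Answer: 1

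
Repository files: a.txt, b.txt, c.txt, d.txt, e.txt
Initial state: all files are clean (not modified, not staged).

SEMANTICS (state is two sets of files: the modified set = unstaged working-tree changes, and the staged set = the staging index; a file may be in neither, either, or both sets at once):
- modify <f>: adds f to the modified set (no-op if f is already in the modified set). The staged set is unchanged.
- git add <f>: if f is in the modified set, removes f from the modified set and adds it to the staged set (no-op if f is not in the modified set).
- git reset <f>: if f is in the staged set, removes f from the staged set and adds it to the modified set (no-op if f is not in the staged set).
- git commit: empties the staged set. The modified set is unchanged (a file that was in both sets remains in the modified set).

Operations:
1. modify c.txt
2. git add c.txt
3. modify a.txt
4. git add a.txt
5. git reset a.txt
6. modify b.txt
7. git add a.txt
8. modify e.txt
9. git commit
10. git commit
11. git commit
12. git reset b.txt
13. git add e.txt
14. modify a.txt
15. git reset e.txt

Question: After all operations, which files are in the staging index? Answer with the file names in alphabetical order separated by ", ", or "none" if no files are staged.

Answer: none

Derivation:
After op 1 (modify c.txt): modified={c.txt} staged={none}
After op 2 (git add c.txt): modified={none} staged={c.txt}
After op 3 (modify a.txt): modified={a.txt} staged={c.txt}
After op 4 (git add a.txt): modified={none} staged={a.txt, c.txt}
After op 5 (git reset a.txt): modified={a.txt} staged={c.txt}
After op 6 (modify b.txt): modified={a.txt, b.txt} staged={c.txt}
After op 7 (git add a.txt): modified={b.txt} staged={a.txt, c.txt}
After op 8 (modify e.txt): modified={b.txt, e.txt} staged={a.txt, c.txt}
After op 9 (git commit): modified={b.txt, e.txt} staged={none}
After op 10 (git commit): modified={b.txt, e.txt} staged={none}
After op 11 (git commit): modified={b.txt, e.txt} staged={none}
After op 12 (git reset b.txt): modified={b.txt, e.txt} staged={none}
After op 13 (git add e.txt): modified={b.txt} staged={e.txt}
After op 14 (modify a.txt): modified={a.txt, b.txt} staged={e.txt}
After op 15 (git reset e.txt): modified={a.txt, b.txt, e.txt} staged={none}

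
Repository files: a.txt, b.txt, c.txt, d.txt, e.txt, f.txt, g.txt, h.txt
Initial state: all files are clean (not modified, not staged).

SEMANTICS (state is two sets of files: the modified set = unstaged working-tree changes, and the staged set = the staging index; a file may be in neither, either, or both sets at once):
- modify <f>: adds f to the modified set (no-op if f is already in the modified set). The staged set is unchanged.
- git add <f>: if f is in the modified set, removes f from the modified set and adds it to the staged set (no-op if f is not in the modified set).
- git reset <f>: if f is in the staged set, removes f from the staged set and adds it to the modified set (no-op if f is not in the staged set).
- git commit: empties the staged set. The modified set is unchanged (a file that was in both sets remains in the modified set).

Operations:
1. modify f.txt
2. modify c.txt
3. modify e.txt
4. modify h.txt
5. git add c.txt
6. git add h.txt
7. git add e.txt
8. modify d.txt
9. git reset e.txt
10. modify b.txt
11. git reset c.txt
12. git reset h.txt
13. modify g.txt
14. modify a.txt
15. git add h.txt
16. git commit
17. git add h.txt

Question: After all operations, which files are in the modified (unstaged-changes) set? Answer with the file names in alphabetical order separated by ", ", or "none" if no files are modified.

After op 1 (modify f.txt): modified={f.txt} staged={none}
After op 2 (modify c.txt): modified={c.txt, f.txt} staged={none}
After op 3 (modify e.txt): modified={c.txt, e.txt, f.txt} staged={none}
After op 4 (modify h.txt): modified={c.txt, e.txt, f.txt, h.txt} staged={none}
After op 5 (git add c.txt): modified={e.txt, f.txt, h.txt} staged={c.txt}
After op 6 (git add h.txt): modified={e.txt, f.txt} staged={c.txt, h.txt}
After op 7 (git add e.txt): modified={f.txt} staged={c.txt, e.txt, h.txt}
After op 8 (modify d.txt): modified={d.txt, f.txt} staged={c.txt, e.txt, h.txt}
After op 9 (git reset e.txt): modified={d.txt, e.txt, f.txt} staged={c.txt, h.txt}
After op 10 (modify b.txt): modified={b.txt, d.txt, e.txt, f.txt} staged={c.txt, h.txt}
After op 11 (git reset c.txt): modified={b.txt, c.txt, d.txt, e.txt, f.txt} staged={h.txt}
After op 12 (git reset h.txt): modified={b.txt, c.txt, d.txt, e.txt, f.txt, h.txt} staged={none}
After op 13 (modify g.txt): modified={b.txt, c.txt, d.txt, e.txt, f.txt, g.txt, h.txt} staged={none}
After op 14 (modify a.txt): modified={a.txt, b.txt, c.txt, d.txt, e.txt, f.txt, g.txt, h.txt} staged={none}
After op 15 (git add h.txt): modified={a.txt, b.txt, c.txt, d.txt, e.txt, f.txt, g.txt} staged={h.txt}
After op 16 (git commit): modified={a.txt, b.txt, c.txt, d.txt, e.txt, f.txt, g.txt} staged={none}
After op 17 (git add h.txt): modified={a.txt, b.txt, c.txt, d.txt, e.txt, f.txt, g.txt} staged={none}

Answer: a.txt, b.txt, c.txt, d.txt, e.txt, f.txt, g.txt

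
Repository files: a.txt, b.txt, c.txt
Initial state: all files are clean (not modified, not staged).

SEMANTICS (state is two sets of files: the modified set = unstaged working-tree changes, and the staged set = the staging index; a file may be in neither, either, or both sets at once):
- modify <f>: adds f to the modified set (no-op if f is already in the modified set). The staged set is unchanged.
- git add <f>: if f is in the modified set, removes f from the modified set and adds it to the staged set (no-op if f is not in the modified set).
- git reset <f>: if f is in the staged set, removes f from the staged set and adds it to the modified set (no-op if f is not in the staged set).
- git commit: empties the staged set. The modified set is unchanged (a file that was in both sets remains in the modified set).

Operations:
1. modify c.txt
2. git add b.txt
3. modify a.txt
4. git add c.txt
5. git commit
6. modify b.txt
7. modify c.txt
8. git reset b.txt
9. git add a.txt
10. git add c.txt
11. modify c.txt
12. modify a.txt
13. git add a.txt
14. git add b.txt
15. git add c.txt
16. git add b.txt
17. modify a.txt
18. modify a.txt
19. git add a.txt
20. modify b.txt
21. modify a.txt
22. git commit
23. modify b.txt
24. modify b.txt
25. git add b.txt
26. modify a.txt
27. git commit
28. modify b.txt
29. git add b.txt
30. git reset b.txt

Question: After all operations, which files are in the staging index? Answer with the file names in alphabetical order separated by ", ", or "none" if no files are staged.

Answer: none

Derivation:
After op 1 (modify c.txt): modified={c.txt} staged={none}
After op 2 (git add b.txt): modified={c.txt} staged={none}
After op 3 (modify a.txt): modified={a.txt, c.txt} staged={none}
After op 4 (git add c.txt): modified={a.txt} staged={c.txt}
After op 5 (git commit): modified={a.txt} staged={none}
After op 6 (modify b.txt): modified={a.txt, b.txt} staged={none}
After op 7 (modify c.txt): modified={a.txt, b.txt, c.txt} staged={none}
After op 8 (git reset b.txt): modified={a.txt, b.txt, c.txt} staged={none}
After op 9 (git add a.txt): modified={b.txt, c.txt} staged={a.txt}
After op 10 (git add c.txt): modified={b.txt} staged={a.txt, c.txt}
After op 11 (modify c.txt): modified={b.txt, c.txt} staged={a.txt, c.txt}
After op 12 (modify a.txt): modified={a.txt, b.txt, c.txt} staged={a.txt, c.txt}
After op 13 (git add a.txt): modified={b.txt, c.txt} staged={a.txt, c.txt}
After op 14 (git add b.txt): modified={c.txt} staged={a.txt, b.txt, c.txt}
After op 15 (git add c.txt): modified={none} staged={a.txt, b.txt, c.txt}
After op 16 (git add b.txt): modified={none} staged={a.txt, b.txt, c.txt}
After op 17 (modify a.txt): modified={a.txt} staged={a.txt, b.txt, c.txt}
After op 18 (modify a.txt): modified={a.txt} staged={a.txt, b.txt, c.txt}
After op 19 (git add a.txt): modified={none} staged={a.txt, b.txt, c.txt}
After op 20 (modify b.txt): modified={b.txt} staged={a.txt, b.txt, c.txt}
After op 21 (modify a.txt): modified={a.txt, b.txt} staged={a.txt, b.txt, c.txt}
After op 22 (git commit): modified={a.txt, b.txt} staged={none}
After op 23 (modify b.txt): modified={a.txt, b.txt} staged={none}
After op 24 (modify b.txt): modified={a.txt, b.txt} staged={none}
After op 25 (git add b.txt): modified={a.txt} staged={b.txt}
After op 26 (modify a.txt): modified={a.txt} staged={b.txt}
After op 27 (git commit): modified={a.txt} staged={none}
After op 28 (modify b.txt): modified={a.txt, b.txt} staged={none}
After op 29 (git add b.txt): modified={a.txt} staged={b.txt}
After op 30 (git reset b.txt): modified={a.txt, b.txt} staged={none}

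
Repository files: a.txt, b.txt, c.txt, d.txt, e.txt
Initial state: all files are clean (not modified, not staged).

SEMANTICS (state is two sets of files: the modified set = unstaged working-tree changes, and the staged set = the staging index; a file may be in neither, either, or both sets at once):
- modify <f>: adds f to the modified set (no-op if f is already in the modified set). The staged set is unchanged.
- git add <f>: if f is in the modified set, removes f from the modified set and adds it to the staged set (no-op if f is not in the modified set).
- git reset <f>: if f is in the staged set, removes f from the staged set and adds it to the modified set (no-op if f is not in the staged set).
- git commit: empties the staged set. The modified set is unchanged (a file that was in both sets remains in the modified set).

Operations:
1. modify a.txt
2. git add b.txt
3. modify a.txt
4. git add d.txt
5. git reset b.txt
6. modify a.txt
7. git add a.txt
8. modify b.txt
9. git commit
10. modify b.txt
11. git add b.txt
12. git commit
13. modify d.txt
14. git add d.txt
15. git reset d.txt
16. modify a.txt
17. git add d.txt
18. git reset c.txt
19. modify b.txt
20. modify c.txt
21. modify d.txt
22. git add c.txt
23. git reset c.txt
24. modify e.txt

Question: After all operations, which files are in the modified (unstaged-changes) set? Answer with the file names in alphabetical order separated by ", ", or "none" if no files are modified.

After op 1 (modify a.txt): modified={a.txt} staged={none}
After op 2 (git add b.txt): modified={a.txt} staged={none}
After op 3 (modify a.txt): modified={a.txt} staged={none}
After op 4 (git add d.txt): modified={a.txt} staged={none}
After op 5 (git reset b.txt): modified={a.txt} staged={none}
After op 6 (modify a.txt): modified={a.txt} staged={none}
After op 7 (git add a.txt): modified={none} staged={a.txt}
After op 8 (modify b.txt): modified={b.txt} staged={a.txt}
After op 9 (git commit): modified={b.txt} staged={none}
After op 10 (modify b.txt): modified={b.txt} staged={none}
After op 11 (git add b.txt): modified={none} staged={b.txt}
After op 12 (git commit): modified={none} staged={none}
After op 13 (modify d.txt): modified={d.txt} staged={none}
After op 14 (git add d.txt): modified={none} staged={d.txt}
After op 15 (git reset d.txt): modified={d.txt} staged={none}
After op 16 (modify a.txt): modified={a.txt, d.txt} staged={none}
After op 17 (git add d.txt): modified={a.txt} staged={d.txt}
After op 18 (git reset c.txt): modified={a.txt} staged={d.txt}
After op 19 (modify b.txt): modified={a.txt, b.txt} staged={d.txt}
After op 20 (modify c.txt): modified={a.txt, b.txt, c.txt} staged={d.txt}
After op 21 (modify d.txt): modified={a.txt, b.txt, c.txt, d.txt} staged={d.txt}
After op 22 (git add c.txt): modified={a.txt, b.txt, d.txt} staged={c.txt, d.txt}
After op 23 (git reset c.txt): modified={a.txt, b.txt, c.txt, d.txt} staged={d.txt}
After op 24 (modify e.txt): modified={a.txt, b.txt, c.txt, d.txt, e.txt} staged={d.txt}

Answer: a.txt, b.txt, c.txt, d.txt, e.txt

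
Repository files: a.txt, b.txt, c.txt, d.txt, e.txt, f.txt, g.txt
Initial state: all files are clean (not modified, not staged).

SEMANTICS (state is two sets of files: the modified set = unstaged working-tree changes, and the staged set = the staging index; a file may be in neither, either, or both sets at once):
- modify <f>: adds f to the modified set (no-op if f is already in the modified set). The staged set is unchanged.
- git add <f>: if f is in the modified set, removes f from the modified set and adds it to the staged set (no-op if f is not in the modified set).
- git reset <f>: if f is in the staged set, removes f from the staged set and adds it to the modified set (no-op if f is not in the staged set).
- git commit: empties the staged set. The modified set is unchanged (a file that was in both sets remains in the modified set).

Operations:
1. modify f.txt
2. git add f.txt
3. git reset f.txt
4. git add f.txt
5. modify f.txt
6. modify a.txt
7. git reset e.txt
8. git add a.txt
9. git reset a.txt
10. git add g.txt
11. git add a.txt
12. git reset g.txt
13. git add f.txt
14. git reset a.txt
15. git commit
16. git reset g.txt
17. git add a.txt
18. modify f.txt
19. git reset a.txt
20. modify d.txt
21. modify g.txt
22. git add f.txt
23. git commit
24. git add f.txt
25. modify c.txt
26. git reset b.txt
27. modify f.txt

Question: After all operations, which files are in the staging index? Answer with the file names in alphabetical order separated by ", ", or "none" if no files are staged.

Answer: none

Derivation:
After op 1 (modify f.txt): modified={f.txt} staged={none}
After op 2 (git add f.txt): modified={none} staged={f.txt}
After op 3 (git reset f.txt): modified={f.txt} staged={none}
After op 4 (git add f.txt): modified={none} staged={f.txt}
After op 5 (modify f.txt): modified={f.txt} staged={f.txt}
After op 6 (modify a.txt): modified={a.txt, f.txt} staged={f.txt}
After op 7 (git reset e.txt): modified={a.txt, f.txt} staged={f.txt}
After op 8 (git add a.txt): modified={f.txt} staged={a.txt, f.txt}
After op 9 (git reset a.txt): modified={a.txt, f.txt} staged={f.txt}
After op 10 (git add g.txt): modified={a.txt, f.txt} staged={f.txt}
After op 11 (git add a.txt): modified={f.txt} staged={a.txt, f.txt}
After op 12 (git reset g.txt): modified={f.txt} staged={a.txt, f.txt}
After op 13 (git add f.txt): modified={none} staged={a.txt, f.txt}
After op 14 (git reset a.txt): modified={a.txt} staged={f.txt}
After op 15 (git commit): modified={a.txt} staged={none}
After op 16 (git reset g.txt): modified={a.txt} staged={none}
After op 17 (git add a.txt): modified={none} staged={a.txt}
After op 18 (modify f.txt): modified={f.txt} staged={a.txt}
After op 19 (git reset a.txt): modified={a.txt, f.txt} staged={none}
After op 20 (modify d.txt): modified={a.txt, d.txt, f.txt} staged={none}
After op 21 (modify g.txt): modified={a.txt, d.txt, f.txt, g.txt} staged={none}
After op 22 (git add f.txt): modified={a.txt, d.txt, g.txt} staged={f.txt}
After op 23 (git commit): modified={a.txt, d.txt, g.txt} staged={none}
After op 24 (git add f.txt): modified={a.txt, d.txt, g.txt} staged={none}
After op 25 (modify c.txt): modified={a.txt, c.txt, d.txt, g.txt} staged={none}
After op 26 (git reset b.txt): modified={a.txt, c.txt, d.txt, g.txt} staged={none}
After op 27 (modify f.txt): modified={a.txt, c.txt, d.txt, f.txt, g.txt} staged={none}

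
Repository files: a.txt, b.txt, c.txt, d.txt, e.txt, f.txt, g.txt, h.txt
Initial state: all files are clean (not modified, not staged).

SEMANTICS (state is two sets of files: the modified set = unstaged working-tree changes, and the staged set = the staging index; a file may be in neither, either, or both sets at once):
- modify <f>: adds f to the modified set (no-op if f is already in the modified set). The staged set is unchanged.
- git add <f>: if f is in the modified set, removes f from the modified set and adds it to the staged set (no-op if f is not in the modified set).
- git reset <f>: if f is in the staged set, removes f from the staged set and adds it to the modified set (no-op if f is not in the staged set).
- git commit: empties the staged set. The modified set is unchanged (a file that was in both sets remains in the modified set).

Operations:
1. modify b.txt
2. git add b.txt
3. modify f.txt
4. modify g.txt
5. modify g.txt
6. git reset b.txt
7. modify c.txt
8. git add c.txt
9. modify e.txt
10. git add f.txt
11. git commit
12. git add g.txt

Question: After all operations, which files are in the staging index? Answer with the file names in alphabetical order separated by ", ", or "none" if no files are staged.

After op 1 (modify b.txt): modified={b.txt} staged={none}
After op 2 (git add b.txt): modified={none} staged={b.txt}
After op 3 (modify f.txt): modified={f.txt} staged={b.txt}
After op 4 (modify g.txt): modified={f.txt, g.txt} staged={b.txt}
After op 5 (modify g.txt): modified={f.txt, g.txt} staged={b.txt}
After op 6 (git reset b.txt): modified={b.txt, f.txt, g.txt} staged={none}
After op 7 (modify c.txt): modified={b.txt, c.txt, f.txt, g.txt} staged={none}
After op 8 (git add c.txt): modified={b.txt, f.txt, g.txt} staged={c.txt}
After op 9 (modify e.txt): modified={b.txt, e.txt, f.txt, g.txt} staged={c.txt}
After op 10 (git add f.txt): modified={b.txt, e.txt, g.txt} staged={c.txt, f.txt}
After op 11 (git commit): modified={b.txt, e.txt, g.txt} staged={none}
After op 12 (git add g.txt): modified={b.txt, e.txt} staged={g.txt}

Answer: g.txt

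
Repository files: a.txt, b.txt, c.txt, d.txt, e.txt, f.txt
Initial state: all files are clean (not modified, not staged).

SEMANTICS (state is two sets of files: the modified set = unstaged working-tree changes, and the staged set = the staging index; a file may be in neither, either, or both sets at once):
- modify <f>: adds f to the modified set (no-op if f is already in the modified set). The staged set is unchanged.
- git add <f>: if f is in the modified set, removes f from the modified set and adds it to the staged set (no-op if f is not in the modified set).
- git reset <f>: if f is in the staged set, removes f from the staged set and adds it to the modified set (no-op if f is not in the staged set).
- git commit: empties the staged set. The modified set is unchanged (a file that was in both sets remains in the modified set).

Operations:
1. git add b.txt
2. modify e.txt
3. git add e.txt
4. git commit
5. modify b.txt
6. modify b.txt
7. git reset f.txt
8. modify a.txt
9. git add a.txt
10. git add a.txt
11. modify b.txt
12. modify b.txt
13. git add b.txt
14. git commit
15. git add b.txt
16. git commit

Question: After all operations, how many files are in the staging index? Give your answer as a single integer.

Answer: 0

Derivation:
After op 1 (git add b.txt): modified={none} staged={none}
After op 2 (modify e.txt): modified={e.txt} staged={none}
After op 3 (git add e.txt): modified={none} staged={e.txt}
After op 4 (git commit): modified={none} staged={none}
After op 5 (modify b.txt): modified={b.txt} staged={none}
After op 6 (modify b.txt): modified={b.txt} staged={none}
After op 7 (git reset f.txt): modified={b.txt} staged={none}
After op 8 (modify a.txt): modified={a.txt, b.txt} staged={none}
After op 9 (git add a.txt): modified={b.txt} staged={a.txt}
After op 10 (git add a.txt): modified={b.txt} staged={a.txt}
After op 11 (modify b.txt): modified={b.txt} staged={a.txt}
After op 12 (modify b.txt): modified={b.txt} staged={a.txt}
After op 13 (git add b.txt): modified={none} staged={a.txt, b.txt}
After op 14 (git commit): modified={none} staged={none}
After op 15 (git add b.txt): modified={none} staged={none}
After op 16 (git commit): modified={none} staged={none}
Final staged set: {none} -> count=0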